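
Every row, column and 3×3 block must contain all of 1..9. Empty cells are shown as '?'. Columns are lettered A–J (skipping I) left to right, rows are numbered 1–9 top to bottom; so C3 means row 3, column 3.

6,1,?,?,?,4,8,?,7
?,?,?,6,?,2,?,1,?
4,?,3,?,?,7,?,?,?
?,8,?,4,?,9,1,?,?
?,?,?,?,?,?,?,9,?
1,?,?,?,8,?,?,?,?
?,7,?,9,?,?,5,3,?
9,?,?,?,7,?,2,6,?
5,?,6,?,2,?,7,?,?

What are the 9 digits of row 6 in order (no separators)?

D3 = 8 (hidden single in row 3).
E3 = 1 (hidden single in row 3).
J5 = 8 (hidden single in row 5).
J9 = 9 (hidden single in row 9).
E7 = 4 (hidden single in column 5).
J7 = 1 (sole candidate).
J8 = 4 (sole candidate).
H9 = 8 (sole candidate).
B8 = 3 (sole candidate).
B9 = 4 (sole candidate).
G2 = 4 (hidden single in row 2).
C5 = 4 (hidden single in row 5).
H6 = 4: in row 6, 4 can only go here (every other open cell in that row sees a 4).
F7 = 6 (hidden single in row 7).
C8 = 1 (hidden single in column 3).
D8 = 5 (sole candidate).
F8 = 8 (sole candidate).
D1 = 3 (sole candidate).
D9 = 1 (sole candidate).
F9 = 3 (sole candidate).
F6 = 5: row 6 has {1,4,8}; col 6 has {2,3,4,6,7,8,9}; box has {4,8,9} → only 5 remains.
F5 = 1 (sole candidate).
J2 = 3 (hidden single in row 2).
B5 = 5 (hidden single in row 5).
B2 = 9 (sole candidate).
E2 = 5 (sole candidate).
B3 = 2 (sole candidate).
H3 = 5 (sole candidate).
J3 = 6 (sole candidate).
B6 = 6: row 6 has {1,4,5,8}; col 2 has {1,2,3,4,5,7,8,9}; box has {1,4,5,8} → only 6 remains.
G6 = 3: row 6 has {1,4,5,6,8}; col 7 has {1,2,4,5,7,8}; box has {1,4,8,9} → only 3 remains.
J6 = 2: row 6 has {1,3,4,5,6,8}; col 9 has {1,3,4,6,7,8,9}; box has {1,3,4,8,9} → only 2 remains.
C1 = 5 (sole candidate).
E1 = 9 (sole candidate).
H1 = 2 (sole candidate).
G3 = 9 (sole candidate).
H4 = 7 (sole candidate).
J4 = 5 (sole candidate).
G5 = 6 (sole candidate).
D6 = 7: row 6 has {1,2,3,4,5,6,8}; col 4 has {1,3,4,5,6,8,9}; box has {1,4,5,8,9} → only 7 remains.
C4 = 2 (sole candidate).
D5 = 2 (sole candidate).
E5 = 3 (sole candidate).
C6 = 9: row 6 has {1,2,3,4,5,6,7,8}; col 3 has {1,2,3,4,5,6}; box has {1,2,4,5,6,8} → only 9 remains.

169785342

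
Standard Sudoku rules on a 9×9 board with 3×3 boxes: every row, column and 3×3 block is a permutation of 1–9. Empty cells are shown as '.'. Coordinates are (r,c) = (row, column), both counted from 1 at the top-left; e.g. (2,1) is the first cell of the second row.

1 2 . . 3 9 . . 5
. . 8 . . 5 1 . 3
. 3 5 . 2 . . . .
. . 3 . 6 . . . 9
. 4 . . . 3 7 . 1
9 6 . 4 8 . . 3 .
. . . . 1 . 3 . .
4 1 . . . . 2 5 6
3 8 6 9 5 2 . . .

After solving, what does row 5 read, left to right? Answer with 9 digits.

842593761

(5,3) = 2: row 5 has {1,3,4,7}; col 3 has {3,5,6,8}; box has {3,4,6,9} → only 2 remains.
(5,4) = 5: row 5 has {1,2,3,4,7}; col 4 has {4,9}; box has {3,4,6,8} → only 5 remains.
(5,5) = 9: row 5 has {1,2,3,4,5,7}; col 5 has {1,2,3,5,6,8}; box has {3,4,5,6,8} → only 9 remains.
(6,7) = 5: row 6 has {3,4,6,8,9}; col 7 has {1,2,3,7}; box has {1,3,7,9} → only 5 remains.
(6,9) = 2: row 6 has {3,4,5,6,8,9}; col 9 has {1,3,5,6,9}; box has {1,3,5,7,9} → only 2 remains.
(8,5) = 7: row 8 has {1,2,4,5,6}; col 5 has {1,2,3,5,6,8,9}; box has {1,2,5,9} → only 7 remains.
(8,6) = 8: row 8 has {1,2,4,5,6,7}; col 6 has {2,3,5,9}; box has {1,2,5,7,9} → only 8 remains.
(9,7) = 4: row 9 has {2,3,5,6,8,9}; col 7 has {1,2,3,5,7}; box has {2,3,5,6} → only 4 remains.
(9,9) = 7: row 9 has {2,3,4,5,6,8,9}; col 9 has {1,2,3,5,6,9}; box has {2,3,4,5,6} → only 7 remains.
(2,5) = 4: row 2 has {1,3,5,8}; col 5 has {1,2,3,5,6,7,8,9}; box has {2,3,5,9} → only 4 remains.
(4,7) = 8: row 4 has {3,6,9}; col 7 has {1,2,3,4,5,7}; box has {1,2,3,5,7,9} → only 8 remains.
(4,8) = 4: row 4 has {3,6,8,9}; col 8 has {3,5}; box has {1,2,3,5,7,8,9} → only 4 remains.
(5,1) = 8: row 5 has {1,2,3,4,5,7,9}; col 1 has {1,3,4,9}; box has {2,3,4,6,9} → only 8 remains.
(5,8) = 6: row 5 has {1,2,3,4,5,7,8,9}; col 8 has {3,4,5}; box has {1,2,3,4,5,7,8,9} → only 6 remains.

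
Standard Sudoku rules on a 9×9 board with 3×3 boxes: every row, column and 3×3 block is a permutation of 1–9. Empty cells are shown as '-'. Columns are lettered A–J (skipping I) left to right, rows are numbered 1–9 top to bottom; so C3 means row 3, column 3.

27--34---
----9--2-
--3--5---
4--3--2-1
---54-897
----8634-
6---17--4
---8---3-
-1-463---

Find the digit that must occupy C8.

E4 = 7: row 4 has {1,2,3,4}; col 5 has {1,3,4,6,8,9}; box has {3,4,5,6,8} → only 7 remains.
F4 = 9: row 4 has {1,2,3,4,7}; col 6 has {3,4,5,6,7}; box has {3,4,5,6,7,8} → only 9 remains.
J6 = 5: row 6 has {3,4,6,8}; col 9 has {1,4,7}; box has {1,2,3,4,7,8,9} → only 5 remains.
F8 = 2: row 8 has {3,8}; col 6 has {3,4,5,6,7,9}; box has {1,3,4,6,7,8} → only 2 remains.
E3 = 2: row 3 has {3,5}; col 5 has {1,3,4,6,7,8,9}; box has {3,4,5,9} → only 2 remains.
H4 = 6: row 4 has {1,2,3,4,7,9}; col 8 has {2,3,4,9}; box has {1,2,3,4,5,7,8,9} → only 6 remains.
F5 = 1: row 5 has {4,5,7,8,9}; col 6 has {2,3,4,5,6,7,9}; box has {3,4,5,6,7,8,9} → only 1 remains.
D6 = 2: row 6 has {3,4,5,6,8}; col 4 has {3,4,5,8}; box has {1,3,4,5,6,7,8,9} → only 2 remains.
D7 = 9: row 7 has {1,4,6,7}; col 4 has {2,3,4,5,8}; box has {1,2,3,4,6,7,8} → only 9 remains.
G7 = 5: row 7 has {1,4,6,7,9}; col 7 has {2,3,8}; box has {3,4} → only 5 remains.
H7 = 8: row 7 has {1,4,5,6,7,9}; col 8 has {2,3,4,6,9}; box has {3,4,5} → only 8 remains.
E8 = 5: row 8 has {2,3,8}; col 5 has {1,2,3,4,6,7,8,9}; box has {1,2,3,4,6,7,8,9} → only 5 remains.
H9 = 7: row 9 has {1,3,4,6}; col 8 has {2,3,4,6,8,9}; box has {3,4,5,8} → only 7 remains.
F2 = 8: row 2 has {2,9}; col 6 has {1,2,3,4,5,6,7,9}; box has {2,3,4,5,9} → only 8 remains.
H3 = 1: row 3 has {2,3,5}; col 8 has {2,3,4,6,7,8,9}; box has {2} → only 1 remains.
A5 = 3: row 5 has {1,4,5,7,8,9}; col 1 has {2,4,6}; box has {4} → only 3 remains.
B6 = 9: row 6 has {2,3,4,5,6,8}; col 2 has {1,7}; box has {3,4} → only 9 remains.
C7 = 2: row 7 has {1,4,5,6,7,8,9}; col 3 has {3}; box has {1,6} → only 2 remains.
B8 = 4: row 8 has {2,3,5,8}; col 2 has {1,7,9}; box has {1,2,6} → only 4 remains.
G9 = 9: row 9 has {1,3,4,6,7}; col 7 has {2,3,5,8}; box has {3,4,5,7,8} → only 9 remains.
J9 = 2: row 9 has {1,3,4,6,7,9}; col 9 has {1,4,5,7}; box has {3,4,5,7,8,9} → only 2 remains.
G1 = 6: row 1 has {2,3,4,7}; col 7 has {2,3,5,8,9}; box has {1,2} → only 6 remains.
H1 = 5: row 1 has {2,3,4,6,7}; col 8 has {1,2,3,4,6,7,8,9}; box has {1,2,6} → only 5 remains.
J2 = 3: row 2 has {2,8,9}; col 9 has {1,2,4,5,7}; box has {1,2,5,6} → only 3 remains.
C5 = 6: row 5 has {1,3,4,5,7,8,9}; col 3 has {2,3}; box has {3,4,9} → only 6 remains.
B7 = 3: row 7 has {1,2,4,5,6,7,8,9}; col 2 has {1,4,7,9}; box has {1,2,4,6} → only 3 remains.
G8 = 1: row 8 has {2,3,4,5,8}; col 7 has {2,3,5,6,8,9}; box has {2,3,4,5,7,8,9} → only 1 remains.
J8 = 6: row 8 has {1,2,3,4,5,8}; col 9 has {1,2,3,4,5,7}; box has {1,2,3,4,5,7,8,9} → only 6 remains.
D1 = 1: row 1 has {2,3,4,5,6,7}; col 4 has {2,3,4,5,8,9}; box has {2,3,4,5,8,9} → only 1 remains.
B5 = 2: row 5 has {1,3,4,5,6,7,8,9}; col 2 has {1,3,4,7,9}; box has {3,4,6,9} → only 2 remains.
G3 = 4: in row 3, 4 can only go here (every other open cell in that row sees a 4).
G2 = 7: row 2 has {2,3,8,9}; col 7 has {1,2,3,4,5,6,8,9}; box has {1,2,3,4,5,6} → only 7 remains.
D2 = 6: row 2 has {2,3,7,8,9}; col 4 has {1,2,3,4,5,8,9}; box has {1,2,3,4,5,8,9} → only 6 remains.
D3 = 7: row 3 has {1,2,3,4,5}; col 4 has {1,2,3,4,5,6,8,9}; box has {1,2,3,4,5,6,8,9} → only 7 remains.
B2 = 5: row 2 has {2,3,6,7,8,9}; col 2 has {1,2,3,4,7,9}; box has {2,3,7} → only 5 remains.
B4 = 8: row 4 has {1,2,3,4,6,7,9}; col 2 has {1,2,3,4,5,7,9}; box has {2,3,4,6,9} → only 8 remains.
C4 = 5: row 4 has {1,2,3,4,6,7,8,9}; col 3 has {2,3,6}; box has {2,3,4,6,8,9} → only 5 remains.
C9 = 8: row 9 has {1,2,3,4,6,7,9}; col 3 has {2,3,5,6}; box has {1,2,3,4,6} → only 8 remains.
C1 = 9: row 1 has {1,2,3,4,5,6,7}; col 3 has {2,3,5,6,8}; box has {2,3,5,7} → only 9 remains.
J1 = 8: row 1 has {1,2,3,4,5,6,7,9}; col 9 has {1,2,3,4,5,6,7}; box has {1,2,3,4,5,6,7} → only 8 remains.
A2 = 1: row 2 has {2,3,5,6,7,8,9}; col 1 has {2,3,4,6}; box has {2,3,5,7,9} → only 1 remains.
C2 = 4: row 2 has {1,2,3,5,6,7,8,9}; col 3 has {2,3,5,6,8,9}; box has {1,2,3,5,7,9} → only 4 remains.
A3 = 8: row 3 has {1,2,3,4,5,7}; col 1 has {1,2,3,4,6}; box has {1,2,3,4,5,7,9} → only 8 remains.
B3 = 6: row 3 has {1,2,3,4,5,7,8}; col 2 has {1,2,3,4,5,7,8,9}; box has {1,2,3,4,5,7,8,9} → only 6 remains.
J3 = 9: row 3 has {1,2,3,4,5,6,7,8}; col 9 has {1,2,3,4,5,6,7,8}; box has {1,2,3,4,5,6,7,8} → only 9 remains.
A6 = 7: row 6 has {2,3,4,5,6,8,9}; col 1 has {1,2,3,4,6,8}; box has {2,3,4,5,6,8,9} → only 7 remains.
C6 = 1: row 6 has {2,3,4,5,6,7,8,9}; col 3 has {2,3,4,5,6,8,9}; box has {2,3,4,5,6,7,8,9} → only 1 remains.
A8 = 9: row 8 has {1,2,3,4,5,6,8}; col 1 has {1,2,3,4,6,7,8}; box has {1,2,3,4,6,8} → only 9 remains.
C8 = 7: row 8 has {1,2,3,4,5,6,8,9}; col 3 has {1,2,3,4,5,6,8,9}; box has {1,2,3,4,6,8,9} → only 7 remains.

7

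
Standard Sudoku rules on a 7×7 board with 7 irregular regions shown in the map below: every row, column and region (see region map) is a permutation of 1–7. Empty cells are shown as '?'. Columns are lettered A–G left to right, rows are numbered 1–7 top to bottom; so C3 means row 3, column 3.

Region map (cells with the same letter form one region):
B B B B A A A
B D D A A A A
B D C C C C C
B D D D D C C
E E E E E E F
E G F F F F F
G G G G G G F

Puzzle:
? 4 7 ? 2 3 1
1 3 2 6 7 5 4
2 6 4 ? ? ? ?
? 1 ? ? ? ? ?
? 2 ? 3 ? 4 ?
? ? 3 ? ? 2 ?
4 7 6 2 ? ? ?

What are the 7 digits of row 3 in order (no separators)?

D1 = 5: row 1 has {1,2,3,4,7}; col 4 has {2,3,6}; region has {1,2,4,7} → only 5 remains.
C4 = 5: row 4 has {1}; col 3 has {2,3,4,6,7}; region has {1,2,3,6} → only 5 remains.
E4 = 4: row 4 has {1,5}; col 5 has {2,7}; region has {1,2,3,5,6} → only 4 remains.
C5 = 1: row 5 has {2,3,4}; col 3 has {2,3,4,5,6,7}; region has {2,3,4} → only 1 remains.
B6 = 5: row 6 has {2,3}; col 2 has {1,2,3,4,6,7}; region has {2,4,6,7} → only 5 remains.
F7 = 1: row 7 has {2,4,6,7}; col 6 has {2,3,4,5}; region has {2,4,5,6,7} → only 1 remains.
G7 = 5: row 7 has {1,2,4,6,7}; col 7 has {1,4}; region has {2,3} → only 5 remains.
A1 = 6: row 1 has {1,2,3,4,5,7}; col 1 has {1,2,4}; region has {1,2,4,5,7} → only 6 remains.
F3 = 7: row 3 has {2,4,6}; col 6 has {1,2,3,4,5}; region has {4} → only 7 remains.
G3 = 3: row 3 has {2,4,6,7}; col 7 has {1,4,5}; region has {4,7} → only 3 remains.
A4 = 3: row 4 has {1,4,5}; col 1 has {1,2,4,6}; region has {1,2,4,5,6,7} → only 3 remains.
D4 = 7: row 4 has {1,3,4,5}; col 4 has {2,3,5,6}; region has {1,2,3,4,5,6} → only 7 remains.
F4 = 6: row 4 has {1,3,4,5,7}; col 6 has {1,2,3,4,5,7}; region has {3,4,7} → only 6 remains.
G4 = 2: row 4 has {1,3,4,5,6,7}; col 7 has {1,3,4,5}; region has {3,4,6,7} → only 2 remains.
A6 = 7: row 6 has {2,3,5}; col 1 has {1,2,3,4,6}; region has {1,2,3,4} → only 7 remains.
G6 = 6: row 6 has {2,3,5,7}; col 7 has {1,2,3,4,5}; region has {2,3,5} → only 6 remains.
E7 = 3: row 7 has {1,2,4,5,6,7}; col 5 has {2,4,7}; region has {1,2,4,5,6,7} → only 3 remains.
D3 = 1: row 3 has {2,3,4,6,7}; col 4 has {2,3,5,6,7}; region has {2,3,4,6,7} → only 1 remains.
E3 = 5: row 3 has {1,2,3,4,6,7}; col 5 has {2,3,4,7}; region has {1,2,3,4,6,7} → only 5 remains.

2641573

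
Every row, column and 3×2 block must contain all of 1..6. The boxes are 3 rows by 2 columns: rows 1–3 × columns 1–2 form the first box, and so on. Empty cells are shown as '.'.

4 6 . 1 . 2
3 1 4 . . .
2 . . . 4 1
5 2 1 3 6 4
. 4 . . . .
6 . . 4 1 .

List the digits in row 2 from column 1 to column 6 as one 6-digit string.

row 2, column 5 = 5: row 2 has {1,3,4}; col 5 has {1,4,6}; box has {1,2,4} → only 5 remains.
row 2, column 6 = 6: row 2 has {1,3,4,5}; col 6 has {1,2,4}; box has {1,2,4,5} → only 6 remains.
row 3, column 2 = 5: row 3 has {1,2,4}; col 2 has {1,2,4,6}; box has {1,2,3,4,6} → only 5 remains.
row 3, column 4 = 6: row 3 has {1,2,4,5}; col 4 has {1,3,4}; box has {1,4} → only 6 remains.
row 5, column 1 = 1: row 5 has {4}; col 1 has {2,3,4,5,6}; box has {2,4,5,6} → only 1 remains.
row 6, column 2 = 3: row 6 has {1,4,6}; col 2 has {1,2,4,5,6}; box has {1,2,4,5,6} → only 3 remains.
row 6, column 6 = 5: row 6 has {1,3,4,6}; col 6 has {1,2,4,6}; box has {1,4,6} → only 5 remains.
row 1, column 5 = 3: row 1 has {1,2,4,6}; col 5 has {1,4,5,6}; box has {1,2,4,5,6} → only 3 remains.
row 2, column 4 = 2: row 2 has {1,3,4,5,6}; col 4 has {1,3,4,6}; box has {1,4,6} → only 2 remains.

314256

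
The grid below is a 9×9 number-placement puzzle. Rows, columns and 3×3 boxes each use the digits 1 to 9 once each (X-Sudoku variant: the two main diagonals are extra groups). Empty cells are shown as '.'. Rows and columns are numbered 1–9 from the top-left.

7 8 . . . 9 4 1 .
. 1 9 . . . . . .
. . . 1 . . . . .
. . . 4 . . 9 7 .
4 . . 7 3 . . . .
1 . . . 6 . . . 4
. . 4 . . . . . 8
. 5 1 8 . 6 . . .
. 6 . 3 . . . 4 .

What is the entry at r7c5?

r1c3 = 3: in row 1, 3 can only go here (every other open cell in that row sees a 3).
r5c2 = 9: in row 5, 9 can only go here (every other open cell in that row sees a 9).
r6c4 = 9: in row 6, 9 can only go here (every other open cell in that row sees a 9).
r8c5 = 4: in row 8, 4 can only go here (every other open cell in that row sees a 4).
r2c6 = 4: in row 2, 4 can only go here (every other open cell in that row sees a 4).
r3c2 = 4: in row 3, 4 can only go here (every other open cell in that row sees a 4).
r3c6 = 3: in column 6, 3 can only go here (every other open cell in that column sees a 3).
r9c7 = 1: in box 9, 1 can only go here (every other open cell in that box sees a 1).
r6c6 = 8: in main diagonal, 8 can only go here (every other open cell in that diagonal sees an 8).
r4c6 = 1: in anti-diagonal, 1 can only go here (every other open cell in that diagonal sees a 1).
r3c7 = 7: in anti-diagonal, 7 can only go here (every other open cell in that diagonal sees a 7).
r2c5 = 7: in row 2, 7 can only go here (every other open cell in that row sees a 7).
r5c9 = 1: in row 5, 1 can only go here (every other open cell in that row sees a 1).
r7c5 = 1: in row 7, 1 can only go here (every other open cell in that row sees a 1).

1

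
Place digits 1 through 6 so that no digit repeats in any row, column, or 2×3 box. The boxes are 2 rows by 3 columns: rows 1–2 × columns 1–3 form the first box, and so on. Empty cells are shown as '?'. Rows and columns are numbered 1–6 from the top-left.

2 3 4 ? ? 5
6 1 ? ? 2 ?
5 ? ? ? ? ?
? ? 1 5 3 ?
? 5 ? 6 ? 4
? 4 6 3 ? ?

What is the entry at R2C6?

R1C4 = 1 (sole candidate).
R1C5 = 6 (sole candidate).
R2C3 = 5 (sole candidate).
R2C4 = 4 (sole candidate).
R2C6 = 3: row 2 has {1,2,4,5,6}; col 6 has {4,5}; box has {1,2,4,5,6} → only 3 remains.

3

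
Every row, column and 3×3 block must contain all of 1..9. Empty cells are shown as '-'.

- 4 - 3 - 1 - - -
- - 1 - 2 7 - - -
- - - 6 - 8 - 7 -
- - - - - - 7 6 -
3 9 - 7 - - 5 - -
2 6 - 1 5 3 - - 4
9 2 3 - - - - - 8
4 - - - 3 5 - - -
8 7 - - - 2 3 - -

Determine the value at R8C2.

R1C5 = 9 (sole candidate).
R3C1 = 5 (sole candidate).
R3C2 = 3 (sole candidate).
R3C5 = 4 (sole candidate).
R4C1 = 1 (sole candidate).
R4C5 = 8 (sole candidate).
R5C5 = 6 (sole candidate).
R5C6 = 4 (sole candidate).
R7C4 = 4 (sole candidate).
R7C6 = 6 (sole candidate).
R7C7 = 1 (sole candidate).
R7C8 = 5 (sole candidate).
R8C2 = 1: row 8 has {3,4,5}; col 2 has {2,3,4,6,7,9}; box has {2,3,4,7,8,9} → only 1 remains.

1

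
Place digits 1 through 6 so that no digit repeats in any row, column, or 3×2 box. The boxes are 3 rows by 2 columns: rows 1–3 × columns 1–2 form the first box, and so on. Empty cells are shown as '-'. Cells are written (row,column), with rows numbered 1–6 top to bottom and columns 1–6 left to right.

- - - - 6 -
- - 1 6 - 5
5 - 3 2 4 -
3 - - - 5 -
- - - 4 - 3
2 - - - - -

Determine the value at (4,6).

(1,4) = 5: row 1 has {6}; col 4 has {2,4,6}; box has {1,2,3,6} → only 5 remains.
(2,1) = 4: row 2 has {1,5,6}; col 1 has {2,3,5}; box has {5} → only 4 remains.
(3,6) = 1: row 3 has {2,3,4,5}; col 6 has {3,5}; box has {4,5,6} → only 1 remains.
(4,4) = 1: row 4 has {3,5}; col 4 has {2,4,5,6}; box has {4} → only 1 remains.
(6,4) = 3: row 6 has {2}; col 4 has {1,2,4,5,6}; box has {1,4} → only 3 remains.
(6,5) = 1: row 6 has {2,3}; col 5 has {4,5,6}; box has {3,5} → only 1 remains.
(1,1) = 1: row 1 has {5,6}; col 1 has {2,3,4,5}; box has {4,5} → only 1 remains.
(1,3) = 4: row 1 has {1,5,6}; col 3 has {1,3}; box has {1,2,3,5,6} → only 4 remains.
(1,6) = 2: row 1 has {1,4,5,6}; col 6 has {1,3,5}; box has {1,4,5,6} → only 2 remains.
(2,5) = 3: row 2 has {1,4,5,6}; col 5 has {1,4,5,6}; box has {1,2,4,5,6} → only 3 remains.
(3,2) = 6: row 3 has {1,2,3,4,5}; col 2 has {}; box has {1,4,5} → only 6 remains.
(4,2) = 4: row 4 has {1,3,5}; col 2 has {6}; box has {2,3} → only 4 remains.
(4,6) = 6: row 4 has {1,3,4,5}; col 6 has {1,2,3,5}; box has {1,3,5} → only 6 remains.

6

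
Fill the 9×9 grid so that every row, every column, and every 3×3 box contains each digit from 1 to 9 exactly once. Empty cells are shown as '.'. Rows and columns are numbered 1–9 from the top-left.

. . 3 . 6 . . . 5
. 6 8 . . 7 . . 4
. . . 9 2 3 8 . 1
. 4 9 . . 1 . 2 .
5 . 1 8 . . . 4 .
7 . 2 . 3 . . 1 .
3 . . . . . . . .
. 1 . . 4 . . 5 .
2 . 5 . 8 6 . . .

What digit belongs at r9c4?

1

r3c1 = 4 (sole candidate).
r3c3 = 7 (sole candidate).
r3c8 = 6 (sole candidate).
r5c2 = 3 (sole candidate).
r6c2 = 8 (sole candidate).
r8c3 = 6 (sole candidate).
r3c2 = 5 (sole candidate).
r4c1 = 6 (sole candidate).
r7c3 = 4 (sole candidate).
r1c6 = 8 (hidden single in row 1).
r1c4 = 4 (hidden single in row 1).
r1c1 = 1 (hidden single in row 1).
r2c1 = 9 (sole candidate).
r2c8 = 3 (sole candidate).
r8c1 = 8 (sole candidate).
r1c2 = 2 (sole candidate).
r2c7 = 2 (sole candidate).
r4c9 = 8 (hidden single in row 4).
r4c7 = 3 (hidden single in row 4).
r5c6 = 2 (hidden single in row 5).
r8c6 = 9 (sole candidate).
r8c7 = 7 (sole candidate).
r9c8 = 9 (sole candidate).
r9c9 = 3 (sole candidate).
r1c7 = 9 (sole candidate).
r1c8 = 7 (sole candidate).
r5c7 = 6 (sole candidate).
r6c7 = 5 (sole candidate).
r6c9 = 9 (sole candidate).
r7c6 = 5 (sole candidate).
r7c7 = 1 (sole candidate).
r7c8 = 8 (sole candidate).
r8c9 = 2 (sole candidate).
r9c2 = 7 (sole candidate).
r9c4 = 1: row 9 has {2,3,5,6,7,8,9}; col 4 has {4,8,9}; box has {4,5,6,8,9} → only 1 remains.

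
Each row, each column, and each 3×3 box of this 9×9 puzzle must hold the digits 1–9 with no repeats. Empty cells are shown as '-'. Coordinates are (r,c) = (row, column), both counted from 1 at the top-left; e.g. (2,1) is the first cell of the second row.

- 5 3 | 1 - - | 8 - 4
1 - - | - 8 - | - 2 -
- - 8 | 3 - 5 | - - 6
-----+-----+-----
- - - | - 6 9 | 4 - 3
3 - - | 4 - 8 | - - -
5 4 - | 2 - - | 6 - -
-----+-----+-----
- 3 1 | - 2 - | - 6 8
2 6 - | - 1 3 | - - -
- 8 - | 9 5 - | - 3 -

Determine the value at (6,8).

8

(5,5) = 7 (sole candidate).
(6,5) = 3 (sole candidate).
(6,6) = 1 (sole candidate).
(7,4) = 7 (sole candidate).
(7,6) = 4 (sole candidate).
(8,4) = 8 (sole candidate).
(9,6) = 6 (sole candidate).
(1,5) = 9 (sole candidate).
(1,8) = 7 (sole candidate).
(2,4) = 6 (sole candidate).
(2,6) = 7 (sole candidate).
(3,5) = 4 (sole candidate).
(4,4) = 5 (sole candidate).
(7,1) = 9 (sole candidate).
(7,7) = 5 (sole candidate).
(1,1) = 6 (sole candidate).
(1,6) = 2 (sole candidate).
(2,2) = 9 (sole candidate).
(2,3) = 4 (sole candidate).
(2,7) = 3 (sole candidate).
(2,9) = 5 (sole candidate).
(3,1) = 7 (sole candidate).
(3,2) = 2 (sole candidate).
(4,1) = 8 (sole candidate).
(4,8) = 1 (sole candidate).
(5,2) = 1 (sole candidate).
(9,1) = 4 (sole candidate).
(9,3) = 7 (sole candidate).
(3,8) = 9 (sole candidate).
(4,2) = 7 (sole candidate).
(4,3) = 2 (sole candidate).
(5,8) = 5 (sole candidate).
(6,3) = 9 (sole candidate).
(6,8) = 8: row 6 has {1,2,3,4,5,6,9}; col 8 has {1,2,3,5,6,7,9}; box has {1,3,4,5,6} → only 8 remains.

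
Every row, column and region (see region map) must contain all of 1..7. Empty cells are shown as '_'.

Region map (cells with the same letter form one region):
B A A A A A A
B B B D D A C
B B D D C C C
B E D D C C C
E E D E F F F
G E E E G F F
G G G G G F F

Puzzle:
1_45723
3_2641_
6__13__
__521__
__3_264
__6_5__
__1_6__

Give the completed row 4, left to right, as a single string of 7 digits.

4352176

r1c2 = 6: row 1 has {1,2,3,4,5,7}; col 2 has {}; region has {1,2,3,4,5,7} → only 6 remains.
r3c3 = 7: row 3 has {1,3,6}; col 3 has {1,2,3,4,5,6}; region has {1,2,3,4,5,6} → only 7 remains.
r5c4 = 7: row 5 has {2,3,4,6}; col 4 has {1,2,5,6}; region has {6} → only 7 remains.
r5c1 = 5: row 5 has {2,3,4,6,7}; col 1 has {1,3,6}; region has {6,7} → only 5 remains.
r5c2 = 1: row 5 has {2,3,4,5,6,7}; col 2 has {6}; region has {5,6,7} → only 1 remains.
r3c7 = 2: in row 3, 2 can only go here (every other open cell in that row sees a 2).
r4c2 = 3: in row 4, 3 can only go here (every other open cell in that row sees a 3).
r4c7 = 6: in row 4, 6 can only go here (every other open cell in that row sees a 6).
r6c4 = 4: row 6 has {5,6}; col 4 has {1,2,5,6,7}; region has {1,3,5,6,7} → only 4 remains.
r7c4 = 3: row 7 has {1,6}; col 4 has {1,2,4,5,6,7}; region has {1,5,6} → only 3 remains.
r6c2 = 2: row 6 has {4,5,6}; col 2 has {1,3,6}; region has {1,3,4,5,6,7} → only 2 remains.
r6c1 = 7: row 6 has {2,4,5,6}; col 1 has {1,3,5,6}; region has {1,3,5,6} → only 7 remains.
r6c6 = 3: row 6 has {2,4,5,6,7}; col 6 has {1,2,6}; region has {2,4,6} → only 3 remains.
r6c7 = 1: row 6 has {2,3,4,5,6,7}; col 7 has {2,3,4,6}; region has {2,3,4,6} → only 1 remains.
r7c2 = 4: row 7 has {1,3,6}; col 2 has {1,2,3,6}; region has {1,3,5,6,7} → only 4 remains.
r3c2 = 5: row 3 has {1,2,3,6,7}; col 2 has {1,2,3,4,6}; region has {1,2,3,6} → only 5 remains.
r3c6 = 4: row 3 has {1,2,3,5,6,7}; col 6 has {1,2,3,6}; region has {1,2,3,6} → only 4 remains.
r4c1 = 4: row 4 has {1,2,3,5,6}; col 1 has {1,3,5,6,7}; region has {1,2,3,5,6} → only 4 remains.
r4c6 = 7: row 4 has {1,2,3,4,5,6}; col 6 has {1,2,3,4,6}; region has {1,2,3,4,6} → only 7 remains.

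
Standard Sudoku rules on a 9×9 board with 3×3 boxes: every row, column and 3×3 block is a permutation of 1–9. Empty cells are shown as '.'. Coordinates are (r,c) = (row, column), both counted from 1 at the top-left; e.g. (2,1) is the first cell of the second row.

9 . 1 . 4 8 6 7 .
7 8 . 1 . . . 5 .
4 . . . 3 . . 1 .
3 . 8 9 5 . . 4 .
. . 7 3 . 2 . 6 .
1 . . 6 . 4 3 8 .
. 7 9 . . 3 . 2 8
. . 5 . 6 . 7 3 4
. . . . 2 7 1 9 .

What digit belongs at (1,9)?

3

(2,5) = 9 (sole candidate).
(2,6) = 6 (sole candidate).
(3,6) = 5 (sole candidate).
(4,6) = 1 (sole candidate).
(4,7) = 2 (sole candidate).
(4,9) = 7 (sole candidate).
(5,1) = 5 (sole candidate).
(5,5) = 8 (sole candidate).
(5,7) = 9 (sole candidate).
(5,9) = 1 (sole candidate).
(6,3) = 2 (sole candidate).
(6,5) = 7 (sole candidate).
(6,9) = 5 (sole candidate).
(7,1) = 6 (sole candidate).
(7,5) = 1 (sole candidate).
(7,7) = 5 (sole candidate).
(8,4) = 8 (sole candidate).
(8,6) = 9 (sole candidate).
(9,1) = 8 (sole candidate).
(9,9) = 6 (sole candidate).
(1,4) = 2 (sole candidate).
(1,9) = 3: row 1 has {1,2,4,6,7,8,9}; col 9 has {1,4,5,6,7,8}; box has {1,5,6,7} → only 3 remains.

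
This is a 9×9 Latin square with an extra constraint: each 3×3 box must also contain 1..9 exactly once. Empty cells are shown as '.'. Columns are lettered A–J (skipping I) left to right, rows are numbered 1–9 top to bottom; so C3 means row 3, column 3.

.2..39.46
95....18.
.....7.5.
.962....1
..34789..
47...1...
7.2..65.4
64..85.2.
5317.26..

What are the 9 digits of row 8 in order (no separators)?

649185327

G1 = 7: row 1 has {2,3,4,6,9}; col 7 has {1,5,6,9}; box has {1,4,5,6,8} → only 7 remains.
D2 = 6: row 2 has {1,5,8,9}; col 4 has {2,4,7}; box has {3,7,9} → only 6 remains.
F2 = 4: row 2 has {1,5,6,8,9}; col 6 has {1,2,5,6,7,8,9}; box has {3,6,7,9} → only 4 remains.
A4 = 8: row 4 has {1,2,6,9}; col 1 has {4,5,6,7,9}; box has {3,4,6,7,9} → only 8 remains.
E4 = 5: row 4 has {1,2,6,8,9}; col 5 has {3,7,8}; box has {1,2,4,7,8} → only 5 remains.
F4 = 3: row 4 has {1,2,5,6,8,9}; col 6 has {1,2,4,5,6,7,8,9}; box has {1,2,4,5,7,8} → only 3 remains.
G4 = 4: row 4 has {1,2,3,5,6,8,9}; col 7 has {1,5,6,7,9}; box has {1,9} → only 4 remains.
H4 = 7: row 4 has {1,2,3,4,5,6,8,9}; col 8 has {2,4,5,8}; box has {1,4,9} → only 7 remains.
B5 = 1: row 5 has {3,4,7,8,9}; col 2 has {2,3,4,5,7,9}; box has {3,4,6,7,8,9} → only 1 remains.
H5 = 6: row 5 has {1,3,4,7,8,9}; col 8 has {2,4,5,7,8}; box has {1,4,7,9} → only 6 remains.
C6 = 5: row 6 has {1,4,7}; col 3 has {1,2,3,6}; box has {1,3,4,6,7,8,9} → only 5 remains.
D6 = 9: row 6 has {1,4,5,7}; col 4 has {2,4,6,7}; box has {1,2,3,4,5,7,8} → only 9 remains.
E6 = 6: row 6 has {1,4,5,7,9}; col 5 has {3,5,7,8}; box has {1,2,3,4,5,7,8,9} → only 6 remains.
H6 = 3: row 6 has {1,4,5,6,7,9}; col 8 has {2,4,5,6,7,8}; box has {1,4,6,7,9} → only 3 remains.
B7 = 8: row 7 has {2,4,5,6,7}; col 2 has {1,2,3,4,5,7,9}; box has {1,2,3,4,5,6,7} → only 8 remains.
C8 = 9: row 8 has {2,4,5,6,8}; col 3 has {1,2,3,5,6}; box has {1,2,3,4,5,6,7,8} → only 9 remains.
G8 = 3: row 8 has {2,4,5,6,8,9}; col 7 has {1,4,5,6,7,9}; box has {2,4,5,6} → only 3 remains.
J8 = 7: row 8 has {2,3,4,5,6,8,9}; col 9 has {1,4,6}; box has {2,3,4,5,6} → only 7 remains.
H9 = 9: row 9 has {1,2,3,5,6,7}; col 8 has {2,3,4,5,6,7,8}; box has {2,3,4,5,6,7} → only 9 remains.
J9 = 8: row 9 has {1,2,3,5,6,7,9}; col 9 has {1,4,6,7}; box has {2,3,4,5,6,7,9} → only 8 remains.
A1 = 1: row 1 has {2,3,4,6,7,9}; col 1 has {4,5,6,7,8,9}; box has {2,5,9} → only 1 remains.
C1 = 8: row 1 has {1,2,3,4,6,7,9}; col 3 has {1,2,3,5,6,9}; box has {1,2,5,9} → only 8 remains.
D1 = 5: row 1 has {1,2,3,4,6,7,8,9}; col 4 has {2,4,6,7,9}; box has {3,4,6,7,9} → only 5 remains.
C2 = 7: row 2 has {1,4,5,6,8,9}; col 3 has {1,2,3,5,6,8,9}; box has {1,2,5,8,9} → only 7 remains.
E2 = 2: row 2 has {1,4,5,6,7,8,9}; col 5 has {3,5,6,7,8}; box has {3,4,5,6,7,9} → only 2 remains.
J2 = 3: row 2 has {1,2,4,5,6,7,8,9}; col 9 has {1,4,6,7,8}; box has {1,4,5,6,7,8} → only 3 remains.
A3 = 3: row 3 has {5,7}; col 1 has {1,4,5,6,7,8,9}; box has {1,2,5,7,8,9} → only 3 remains.
B3 = 6: row 3 has {3,5,7}; col 2 has {1,2,3,4,5,7,8,9}; box has {1,2,3,5,7,8,9} → only 6 remains.
C3 = 4: row 3 has {3,5,6,7}; col 3 has {1,2,3,5,6,7,8,9}; box has {1,2,3,5,6,7,8,9} → only 4 remains.
E3 = 1: row 3 has {3,4,5,6,7}; col 5 has {2,3,5,6,7,8}; box has {2,3,4,5,6,7,9} → only 1 remains.
G3 = 2: row 3 has {1,3,4,5,6,7}; col 7 has {1,3,4,5,6,7,9}; box has {1,3,4,5,6,7,8} → only 2 remains.
J3 = 9: row 3 has {1,2,3,4,5,6,7}; col 9 has {1,3,4,6,7,8}; box has {1,2,3,4,5,6,7,8} → only 9 remains.
A5 = 2: row 5 has {1,3,4,6,7,8,9}; col 1 has {1,3,4,5,6,7,8,9}; box has {1,3,4,5,6,7,8,9} → only 2 remains.
J5 = 5: row 5 has {1,2,3,4,6,7,8,9}; col 9 has {1,3,4,6,7,8,9}; box has {1,3,4,6,7,9} → only 5 remains.
G6 = 8: row 6 has {1,3,4,5,6,7,9}; col 7 has {1,2,3,4,5,6,7,9}; box has {1,3,4,5,6,7,9} → only 8 remains.
J6 = 2: row 6 has {1,3,4,5,6,7,8,9}; col 9 has {1,3,4,5,6,7,8,9}; box has {1,3,4,5,6,7,8,9} → only 2 remains.
E7 = 9: row 7 has {2,4,5,6,7,8}; col 5 has {1,2,3,5,6,7,8}; box has {2,5,6,7,8} → only 9 remains.
H7 = 1: row 7 has {2,4,5,6,7,8,9}; col 8 has {2,3,4,5,6,7,8,9}; box has {2,3,4,5,6,7,8,9} → only 1 remains.
D8 = 1: row 8 has {2,3,4,5,6,7,8,9}; col 4 has {2,4,5,6,7,9}; box has {2,5,6,7,8,9} → only 1 remains.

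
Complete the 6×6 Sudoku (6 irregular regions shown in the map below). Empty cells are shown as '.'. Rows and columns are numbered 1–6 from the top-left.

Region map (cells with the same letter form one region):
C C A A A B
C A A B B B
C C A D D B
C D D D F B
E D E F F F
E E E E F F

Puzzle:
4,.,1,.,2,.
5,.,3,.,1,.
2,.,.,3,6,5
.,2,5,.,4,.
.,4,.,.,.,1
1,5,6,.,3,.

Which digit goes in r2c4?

r2c2 = 6: row 2 has {1,3,5}; col 2 has {2,4,5}; region has {1,2,3} → only 6 remains.
r3c2 = 1: row 3 has {2,3,5,6}; col 2 has {2,4,5,6}; region has {2,4,5} → only 1 remains.
r3c3 = 4: row 3 has {1,2,3,5,6}; col 3 has {1,3,5,6}; region has {1,2,3,6} → only 4 remains.
r4c4 = 1: row 4 has {2,4,5}; col 4 has {3}; region has {2,3,4,5,6} → only 1 remains.
r5c1 = 3: row 5 has {1,4}; col 1 has {1,2,4,5}; region has {1,5,6} → only 3 remains.
r5c3 = 2: row 5 has {1,3,4}; col 3 has {1,3,4,5,6}; region has {1,3,5,6} → only 2 remains.
r5c5 = 5: row 5 has {1,2,3,4}; col 5 has {1,2,3,4,6}; region has {1,3,4} → only 5 remains.
r6c4 = 4: row 6 has {1,3,5,6}; col 4 has {1,3}; region has {1,2,3,5,6} → only 4 remains.
r6c6 = 2: row 6 has {1,3,4,5,6}; col 6 has {1,5}; region has {1,3,4,5} → only 2 remains.
r1c2 = 3: row 1 has {1,2,4}; col 2 has {1,2,4,5,6}; region has {1,2,4,5} → only 3 remains.
r1c4 = 5: row 1 has {1,2,3,4}; col 4 has {1,3,4}; region has {1,2,3,4,6} → only 5 remains.
r1c6 = 6: row 1 has {1,2,3,4,5}; col 6 has {1,2,5}; region has {1,5} → only 6 remains.
r2c4 = 2: row 2 has {1,3,5,6}; col 4 has {1,3,4,5}; region has {1,5,6} → only 2 remains.

2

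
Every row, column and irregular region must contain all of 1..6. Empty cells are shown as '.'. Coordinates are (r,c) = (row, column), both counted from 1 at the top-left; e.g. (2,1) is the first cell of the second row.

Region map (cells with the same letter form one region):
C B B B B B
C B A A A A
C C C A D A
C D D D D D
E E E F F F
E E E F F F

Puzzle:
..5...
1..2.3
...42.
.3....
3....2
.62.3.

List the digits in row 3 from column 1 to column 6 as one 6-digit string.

653421

(2,2) = 4 (sole candidate).
(2,3) = 6 (sole candidate).
(2,5) = 5 (sole candidate).
(3,2) = 5: row 3 has {2,4}; col 2 has {3,4,6}; region has {1} → only 5 remains.
(3,3) = 3: row 3 has {2,4,5}; col 3 has {2,5,6}; region has {1,5} → only 3 remains.
(3,6) = 1: row 3 has {2,3,4,5}; col 6 has {2,3}; region has {2,3,4,5,6} → only 1 remains.
(5,2) = 1 (sole candidate).
(5,3) = 4 (sole candidate).
(5,5) = 6 (sole candidate).
(6,1) = 5 (sole candidate).
(6,4) = 1 (sole candidate).
(6,6) = 4 (sole candidate).
(1,2) = 2 (sole candidate).
(1,5) = 1 (sole candidate).
(1,6) = 6 (sole candidate).
(3,1) = 6: row 3 has {1,2,3,4,5}; col 1 has {1,3,5}; region has {1,3,5} → only 6 remains.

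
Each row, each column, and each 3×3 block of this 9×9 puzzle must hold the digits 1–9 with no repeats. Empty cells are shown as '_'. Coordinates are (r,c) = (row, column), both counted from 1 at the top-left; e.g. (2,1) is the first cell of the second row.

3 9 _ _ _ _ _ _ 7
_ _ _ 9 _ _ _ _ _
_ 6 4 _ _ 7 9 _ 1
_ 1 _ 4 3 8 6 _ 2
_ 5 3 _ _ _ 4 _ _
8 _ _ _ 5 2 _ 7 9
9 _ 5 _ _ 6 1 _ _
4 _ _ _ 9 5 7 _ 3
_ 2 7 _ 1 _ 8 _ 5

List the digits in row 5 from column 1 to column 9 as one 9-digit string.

253679418

(4,1) = 7 (sole candidate).
(4,3) = 9 (sole candidate).
(4,8) = 5 (sole candidate).
(5,9) = 8: row 5 has {3,4,5}; col 9 has {1,2,3,5,7,9}; box has {2,4,5,6,7,9} → only 8 remains.
(6,2) = 4 (sole candidate).
(6,3) = 6 (sole candidate).
(6,4) = 1 (sole candidate).
(6,7) = 3 (sole candidate).
(7,9) = 4 (sole candidate).
(8,2) = 8 (sole candidate).
(8,3) = 1 (sole candidate).
(8,4) = 2 (sole candidate).
(8,8) = 6 (sole candidate).
(9,1) = 6 (sole candidate).
(9,4) = 3 (sole candidate).
(9,6) = 4 (sole candidate).
(9,8) = 9 (sole candidate).
(1,6) = 1 (sole candidate).
(2,2) = 7 (sole candidate).
(2,6) = 3 (sole candidate).
(2,9) = 6 (sole candidate).
(5,1) = 2: row 5 has {3,4,5,8}; col 1 has {3,4,6,7,8,9}; box has {1,3,4,5,6,7,8,9} → only 2 remains.
(5,6) = 9: row 5 has {2,3,4,5,8}; col 6 has {1,2,3,4,5,6,7,8}; box has {1,2,3,4,5,8} → only 9 remains.
(5,8) = 1: row 5 has {2,3,4,5,8,9}; col 8 has {5,6,7,9}; box has {2,3,4,5,6,7,8,9} → only 1 remains.
(7,2) = 3 (sole candidate).
(7,8) = 2 (sole candidate).
(3,1) = 5 (sole candidate).
(3,4) = 8 (sole candidate).
(3,5) = 2 (sole candidate).
(3,8) = 3 (sole candidate).
(7,4) = 7 (sole candidate).
(7,5) = 8 (sole candidate).
(2,1) = 1 (sole candidate).
(2,5) = 4 (sole candidate).
(2,8) = 8 (sole candidate).
(5,4) = 6: row 5 has {1,2,3,4,5,8,9}; col 4 has {1,2,3,4,7,8,9}; box has {1,2,3,4,5,8,9} → only 6 remains.
(5,5) = 7: row 5 has {1,2,3,4,5,6,8,9}; col 5 has {1,2,3,4,5,8,9}; box has {1,2,3,4,5,6,8,9} → only 7 remains.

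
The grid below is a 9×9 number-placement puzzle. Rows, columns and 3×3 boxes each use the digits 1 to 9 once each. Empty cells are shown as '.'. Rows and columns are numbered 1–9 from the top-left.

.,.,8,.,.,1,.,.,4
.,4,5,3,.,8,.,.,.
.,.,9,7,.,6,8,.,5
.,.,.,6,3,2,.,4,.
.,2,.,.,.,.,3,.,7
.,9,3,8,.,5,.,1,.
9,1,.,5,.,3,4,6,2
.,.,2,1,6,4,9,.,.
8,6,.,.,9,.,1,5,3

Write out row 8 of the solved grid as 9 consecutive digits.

r2c5 = 2: row 2 has {3,4,5,8}; col 5 has {3,6,9}; box has {1,3,6,7,8} → only 2 remains.
r3c2 = 3: row 3 has {5,6,7,8,9}; col 2 has {1,2,4,6,9}; box has {4,5,8,9} → only 3 remains.
r3c5 = 4: row 3 has {3,5,6,7,8,9}; col 5 has {2,3,6,9}; box has {1,2,3,6,7,8} → only 4 remains.
r3c8 = 2: row 3 has {3,4,5,6,7,8,9}; col 8 has {1,4,5,6}; box has {4,5,8} → only 2 remains.
r4c7 = 5: row 4 has {2,3,4,6}; col 7 has {1,3,4,8,9}; box has {1,3,4,7} → only 5 remains.
r5c5 = 1: row 5 has {2,3,7}; col 5 has {2,3,4,6,9}; box has {2,3,5,6,8} → only 1 remains.
r5c6 = 9: row 5 has {1,2,3,7}; col 6 has {1,2,3,4,5,6,8}; box has {1,2,3,5,6,8} → only 9 remains.
r5c8 = 8: row 5 has {1,2,3,7,9}; col 8 has {1,2,4,5,6}; box has {1,3,4,5,7} → only 8 remains.
r6c5 = 7: row 6 has {1,3,5,8,9}; col 5 has {1,2,3,4,6,9}; box has {1,2,3,5,6,8,9} → only 7 remains.
r6c9 = 6: row 6 has {1,3,5,7,8,9}; col 9 has {2,3,4,5,7}; box has {1,3,4,5,7,8} → only 6 remains.
r7c3 = 7: row 7 has {1,2,3,4,5,6,9}; col 3 has {2,3,5,8,9}; box has {1,2,6,8,9} → only 7 remains.
r7c5 = 8: row 7 has {1,2,3,4,5,6,7,9}; col 5 has {1,2,3,4,6,7,9}; box has {1,3,4,5,6,9} → only 8 remains.
r8c2 = 5: row 8 has {1,2,4,6,9}; col 2 has {1,2,3,4,6,9}; box has {1,2,6,7,8,9} → only 5 remains.
r8c8 = 7: row 8 has {1,2,4,5,6,9}; col 8 has {1,2,4,5,6,8}; box has {1,2,3,4,5,6,9} → only 7 remains.
r8c9 = 8: row 8 has {1,2,4,5,6,7,9}; col 9 has {2,3,4,5,6,7}; box has {1,2,3,4,5,6,7,9} → only 8 remains.
r9c3 = 4: row 9 has {1,3,5,6,8,9}; col 3 has {2,3,5,7,8,9}; box has {1,2,5,6,7,8,9} → only 4 remains.
r9c4 = 2: row 9 has {1,3,4,5,6,8,9}; col 4 has {1,3,5,6,7,8}; box has {1,3,4,5,6,8,9} → only 2 remains.
r9c6 = 7: row 9 has {1,2,3,4,5,6,8,9}; col 6 has {1,2,3,4,5,6,8,9}; box has {1,2,3,4,5,6,8,9} → only 7 remains.
r1c2 = 7: row 1 has {1,4,8}; col 2 has {1,2,3,4,5,6,9}; box has {3,4,5,8,9} → only 7 remains.
r1c4 = 9: row 1 has {1,4,7,8}; col 4 has {1,2,3,5,6,7,8}; box has {1,2,3,4,6,7,8} → only 9 remains.
r1c5 = 5: row 1 has {1,4,7,8,9}; col 5 has {1,2,3,4,6,7,8,9}; box has {1,2,3,4,6,7,8,9} → only 5 remains.
r1c7 = 6: row 1 has {1,4,5,7,8,9}; col 7 has {1,3,4,5,8,9}; box has {2,4,5,8} → only 6 remains.
r1c8 = 3: row 1 has {1,4,5,6,7,8,9}; col 8 has {1,2,4,5,6,7,8}; box has {2,4,5,6,8} → only 3 remains.
r2c7 = 7: row 2 has {2,3,4,5,8}; col 7 has {1,3,4,5,6,8,9}; box has {2,3,4,5,6,8} → only 7 remains.
r2c8 = 9: row 2 has {2,3,4,5,7,8}; col 8 has {1,2,3,4,5,6,7,8}; box has {2,3,4,5,6,7,8} → only 9 remains.
r2c9 = 1: row 2 has {2,3,4,5,7,8,9}; col 9 has {2,3,4,5,6,7,8}; box has {2,3,4,5,6,7,8,9} → only 1 remains.
r3c1 = 1: row 3 has {2,3,4,5,6,7,8,9}; col 1 has {8,9}; box has {3,4,5,7,8,9} → only 1 remains.
r4c1 = 7: row 4 has {2,3,4,5,6}; col 1 has {1,8,9}; box has {2,3,9} → only 7 remains.
r4c2 = 8: row 4 has {2,3,4,5,6,7}; col 2 has {1,2,3,4,5,6,7,9}; box has {2,3,7,9} → only 8 remains.
r4c3 = 1: row 4 has {2,3,4,5,6,7,8}; col 3 has {2,3,4,5,7,8,9}; box has {2,3,7,8,9} → only 1 remains.
r4c9 = 9: row 4 has {1,2,3,4,5,6,7,8}; col 9 has {1,2,3,4,5,6,7,8}; box has {1,3,4,5,6,7,8} → only 9 remains.
r5c3 = 6: row 5 has {1,2,3,7,8,9}; col 3 has {1,2,3,4,5,7,8,9}; box has {1,2,3,7,8,9} → only 6 remains.
r5c4 = 4: row 5 has {1,2,3,6,7,8,9}; col 4 has {1,2,3,5,6,7,8,9}; box has {1,2,3,5,6,7,8,9} → only 4 remains.
r6c1 = 4: row 6 has {1,3,5,6,7,8,9}; col 1 has {1,7,8,9}; box has {1,2,3,6,7,8,9} → only 4 remains.
r6c7 = 2: row 6 has {1,3,4,5,6,7,8,9}; col 7 has {1,3,4,5,6,7,8,9}; box has {1,3,4,5,6,7,8,9} → only 2 remains.
r8c1 = 3: row 8 has {1,2,4,5,6,7,8,9}; col 1 has {1,4,7,8,9}; box has {1,2,4,5,6,7,8,9} → only 3 remains.

352164978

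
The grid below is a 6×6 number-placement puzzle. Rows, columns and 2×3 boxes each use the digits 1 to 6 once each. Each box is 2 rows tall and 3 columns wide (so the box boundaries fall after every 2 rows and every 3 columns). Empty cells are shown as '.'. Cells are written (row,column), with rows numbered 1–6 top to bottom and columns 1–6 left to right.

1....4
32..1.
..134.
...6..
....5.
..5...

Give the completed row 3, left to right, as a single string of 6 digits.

261345

(1,3) = 6 (sole candidate).
(2,3) = 4 (sole candidate).
(2,4) = 5 (sole candidate).
(2,6) = 6 (sole candidate).
(4,5) = 2 (sole candidate).
(1,2) = 5 (sole candidate).
(1,4) = 2 (sole candidate).
(1,5) = 3 (sole candidate).
(3,2) = 6: row 3 has {1,3,4}; col 2 has {2,5}; box has {1} → only 6 remains.
(3,6) = 5: row 3 has {1,3,4,6}; col 6 has {4,6}; box has {2,3,4,6} → only 5 remains.
(4,3) = 3 (sole candidate).
(4,6) = 1 (sole candidate).
(5,3) = 2 (sole candidate).
(5,6) = 3 (sole candidate).
(6,5) = 6 (sole candidate).
(6,6) = 2 (sole candidate).
(3,1) = 2: row 3 has {1,3,4,5,6}; col 1 has {1,3}; box has {1,3,6} → only 2 remains.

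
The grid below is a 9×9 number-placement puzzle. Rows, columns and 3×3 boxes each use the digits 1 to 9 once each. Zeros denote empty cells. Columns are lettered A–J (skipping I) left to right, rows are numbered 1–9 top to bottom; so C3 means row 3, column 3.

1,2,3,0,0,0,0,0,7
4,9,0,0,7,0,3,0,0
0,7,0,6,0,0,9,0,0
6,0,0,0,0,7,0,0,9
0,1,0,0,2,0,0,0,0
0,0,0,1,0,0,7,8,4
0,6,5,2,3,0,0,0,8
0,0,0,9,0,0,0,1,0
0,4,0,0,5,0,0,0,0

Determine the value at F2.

2

C3 = 8: row 3 has {6,7,9}; col 3 has {3,5}; box has {1,2,3,4,7,9} → only 8 remains.
G7 = 4: row 7 has {2,3,5,6,8}; col 7 has {3,7,9}; box has {1,8} → only 4 remains.
C2 = 6: row 2 has {3,4,7,9}; col 3 has {3,5,8}; box has {1,2,3,4,7,8,9} → only 6 remains.
A3 = 5: row 3 has {6,7,8,9}; col 1 has {1,4,6}; box has {1,2,3,4,6,7,8,9} → only 5 remains.
F7 = 1: row 7 has {2,3,4,5,6,8}; col 6 has {7}; box has {2,3,5,9} → only 1 remains.
J2 = 1: in row 2, 1 can only go here (every other open cell in that row sees a 1).
J3 = 2: row 3 has {5,6,7,8,9}; col 9 has {1,4,7,8,9}; box has {1,3,7,9} → only 2 remains.
H2 = 5: row 2 has {1,3,4,6,7,9}; col 8 has {1,8}; box has {1,2,3,7,9} → only 5 remains.
H3 = 4: row 3 has {2,5,6,7,8,9}; col 8 has {1,5,8}; box has {1,2,3,5,7,9} → only 4 remains.
H1 = 6: row 1 has {1,2,3,7}; col 8 has {1,4,5,8}; box has {1,2,3,4,5,7,9} → only 6 remains.
D2 = 8: row 2 has {1,3,4,5,6,7,9}; col 4 has {1,2,6,9}; box has {6,7} → only 8 remains.
F2 = 2: row 2 has {1,3,4,5,6,7,8,9}; col 6 has {1,7}; box has {6,7,8} → only 2 remains.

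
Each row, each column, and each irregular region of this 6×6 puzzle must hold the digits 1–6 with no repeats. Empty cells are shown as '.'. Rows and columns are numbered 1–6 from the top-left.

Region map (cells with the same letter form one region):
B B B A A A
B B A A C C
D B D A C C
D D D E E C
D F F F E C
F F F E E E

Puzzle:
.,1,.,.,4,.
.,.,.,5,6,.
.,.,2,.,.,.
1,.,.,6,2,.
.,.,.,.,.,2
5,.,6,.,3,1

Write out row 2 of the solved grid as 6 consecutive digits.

241563

r5c5 = 5: row 5 has {2}; col 5 has {2,3,4,6}; region has {1,2,3,6} → only 5 remains.
r6c4 = 4: row 6 has {1,3,5,6}; col 4 has {5,6}; region has {1,2,3,5,6} → only 4 remains.
r3c5 = 1: row 3 has {2}; col 5 has {2,3,4,5,6}; region has {2,6} → only 1 remains.
r6c2 = 2: row 6 has {1,3,4,5,6}; col 2 has {1}; region has {5,6} → only 2 remains.
r3c4 = 3: row 3 has {1,2}; col 4 has {4,5,6}; region has {4,5} → only 3 remains.
r5c4 = 1: row 5 has {2,5}; col 4 has {3,4,5,6}; region has {2,5,6} → only 1 remains.
r1c4 = 2: row 1 has {1,4}; col 4 has {1,3,4,5,6}; region has {3,4,5} → only 2 remains.
r1c6 = 6: row 1 has {1,2,4}; col 6 has {1,2}; region has {2,3,4,5} → only 6 remains.
r2c3 = 1: row 2 has {5,6}; col 3 has {2,6}; region has {2,3,4,5,6} → only 1 remains.
r1c1 = 3: row 1 has {1,2,4,6}; col 1 has {1,5}; region has {1} → only 3 remains.
r1c3 = 5: row 1 has {1,2,3,4,6}; col 3 has {1,2,6}; region has {1,3} → only 5 remains.
r2c2 = 4: row 2 has {1,5,6}; col 2 has {1,2}; region has {1,3,5} → only 4 remains.
r2c6 = 3: row 2 has {1,4,5,6}; col 6 has {1,2,6}; region has {1,2,6} → only 3 remains.
r3c2 = 6: row 3 has {1,2,3}; col 2 has {1,2,4}; region has {1,3,4,5} → only 6 remains.
r5c2 = 3: row 5 has {1,2,5}; col 2 has {1,2,4,6}; region has {1,2,5,6} → only 3 remains.
r5c3 = 4: row 5 has {1,2,3,5}; col 3 has {1,2,5,6}; region has {1,2,3,5,6} → only 4 remains.
r2c1 = 2: row 2 has {1,3,4,5,6}; col 1 has {1,3,5}; region has {1,3,4,5,6} → only 2 remains.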